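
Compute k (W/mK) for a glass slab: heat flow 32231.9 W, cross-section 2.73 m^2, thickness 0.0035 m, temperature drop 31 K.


Fourier's law rearranged: k = Q * t / (A * dT)
  Numerator = 32231.9 * 0.0035 = 112.81165
  Denominator = 2.73 * 31 = 84.63
  k = 112.81165 / 84.63 = 1.333 W/mK

1.333 W/mK


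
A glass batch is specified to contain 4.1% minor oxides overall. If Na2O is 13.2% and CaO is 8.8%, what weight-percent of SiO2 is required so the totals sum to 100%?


Known pieces sum to 100%:
  SiO2 = 100 - (others + Na2O + CaO)
  SiO2 = 100 - (4.1 + 13.2 + 8.8) = 73.9%

73.9%


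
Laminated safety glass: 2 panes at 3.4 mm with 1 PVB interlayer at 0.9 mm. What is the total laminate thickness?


Total thickness = glass contribution + PVB contribution
  Glass: 2 * 3.4 = 6.8 mm
  PVB: 1 * 0.9 = 0.9 mm
  Total = 6.8 + 0.9 = 7.7 mm

7.7 mm


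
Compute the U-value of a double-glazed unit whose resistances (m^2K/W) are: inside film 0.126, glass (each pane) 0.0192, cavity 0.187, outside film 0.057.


Total thermal resistance (series):
  R_total = R_in + R_glass + R_air + R_glass + R_out
  R_total = 0.126 + 0.0192 + 0.187 + 0.0192 + 0.057 = 0.4084 m^2K/W
U-value = 1 / R_total = 1 / 0.4084 = 2.449 W/m^2K

2.449 W/m^2K


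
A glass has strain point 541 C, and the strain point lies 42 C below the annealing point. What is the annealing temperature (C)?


T_anneal = T_strain + gap:
  T_anneal = 541 + 42 = 583 C

583 C


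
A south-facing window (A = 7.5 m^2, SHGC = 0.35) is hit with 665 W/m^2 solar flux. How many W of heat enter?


Solar heat gain: Q = Area * SHGC * Irradiance
  Q = 7.5 * 0.35 * 665 = 1745.6 W

1745.6 W


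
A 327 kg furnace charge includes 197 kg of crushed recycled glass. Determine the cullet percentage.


Cullet ratio = (cullet mass / total batch mass) * 100
  Ratio = 197 / 327 * 100 = 60.24%

60.24%


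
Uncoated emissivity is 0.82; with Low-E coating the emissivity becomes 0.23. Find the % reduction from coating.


Percentage reduction = (1 - coated/uncoated) * 100
  Ratio = 0.23 / 0.82 = 0.2805
  Reduction = (1 - 0.2805) * 100 = 72.0%

72.0%


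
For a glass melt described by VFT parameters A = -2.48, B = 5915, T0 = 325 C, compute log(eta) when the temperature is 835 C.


VFT equation: log(eta) = A + B / (T - T0)
  T - T0 = 835 - 325 = 510
  B / (T - T0) = 5915 / 510 = 11.598
  log(eta) = -2.48 + 11.598 = 9.118

9.118


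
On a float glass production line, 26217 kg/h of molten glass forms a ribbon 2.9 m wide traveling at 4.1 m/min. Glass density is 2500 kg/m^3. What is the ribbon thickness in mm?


Ribbon cross-section from mass balance:
  Volume rate = throughput / density = 26217 / 2500 = 10.4868 m^3/h
  thickness = volume rate / (speed * 60 * width), i.e.
  thickness = throughput / (60 * speed * width * density) * 1000
  thickness = 26217 / (60 * 4.1 * 2.9 * 2500) * 1000 = 14.7 mm

14.7 mm


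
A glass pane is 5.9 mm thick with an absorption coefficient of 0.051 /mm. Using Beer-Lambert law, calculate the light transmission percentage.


Beer-Lambert law: T = exp(-alpha * thickness)
  exponent = -0.051 * 5.9 = -0.3009
  T = exp(-0.3009) = 0.7402
  Percentage = 0.7402 * 100 = 74.02%

74.02%


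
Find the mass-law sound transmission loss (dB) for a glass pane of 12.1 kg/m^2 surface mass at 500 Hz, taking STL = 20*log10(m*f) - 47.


Mass law: STL = 20 * log10(m * f) - 47
  m * f = 12.1 * 500 = 6050
  log10(6050) = 3.78176
  STL = 20 * 3.78176 - 47 = 75.6352 - 47 = 28.6 dB

28.6 dB


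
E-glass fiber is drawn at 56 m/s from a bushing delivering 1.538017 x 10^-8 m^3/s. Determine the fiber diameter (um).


Cross-sectional area from continuity:
  A = Q / v = 1.538017 x 10^-8 / 56 = 2.746459 x 10^-10 m^2
Diameter from circular cross-section:
  d = sqrt(4A / pi) * 10^6 (m -> um)
  d = sqrt(4 * 2.746459 x 10^-10 / pi) * 10^6 = 18.7 um

18.7 um


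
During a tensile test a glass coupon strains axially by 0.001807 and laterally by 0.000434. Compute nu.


Poisson's ratio: nu = lateral strain / axial strain
  nu = 0.000434 / 0.001807 = 0.2402

0.2402


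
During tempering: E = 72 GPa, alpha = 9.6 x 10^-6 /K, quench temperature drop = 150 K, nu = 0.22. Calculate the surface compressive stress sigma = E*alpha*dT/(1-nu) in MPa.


Tempering stress: sigma = E * alpha * dT / (1 - nu)
  E (MPa) = 72 * 1000 = 72000
  Numerator = 72000 * (9.6 x 10^-6) * 150 = 103.68
  Denominator = 1 - 0.22 = 0.78
  sigma = 103.68 / 0.78 = 132.9 MPa

132.9 MPa


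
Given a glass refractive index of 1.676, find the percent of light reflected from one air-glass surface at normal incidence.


Fresnel reflectance at normal incidence:
  R = ((n - 1)/(n + 1))^2
  (n - 1)/(n + 1) = (1.676 - 1)/(1.676 + 1) = 0.252616
  R = 0.252616^2 = 0.0638148
  R(%) = 0.0638148 * 100 = 6.381%

6.381%


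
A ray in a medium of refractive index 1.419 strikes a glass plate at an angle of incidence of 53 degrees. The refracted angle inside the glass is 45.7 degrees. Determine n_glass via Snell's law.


Apply Snell's law: n1 * sin(theta1) = n2 * sin(theta2)
  n2 = n1 * sin(theta1) / sin(theta2)
  sin(53) = 0.798636
  sin(45.7) = 0.715693
  n2 = 1.419 * 0.798636 / 0.715693 = 1.5835

1.5835


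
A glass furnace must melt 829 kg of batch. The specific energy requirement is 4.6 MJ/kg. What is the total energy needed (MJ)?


Total energy = mass * specific energy
  E = 829 * 4.6 = 3813.4 MJ

3813.4 MJ


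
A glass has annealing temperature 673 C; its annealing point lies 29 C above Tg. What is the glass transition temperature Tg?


Rearrange T_anneal = Tg + offset for Tg:
  Tg = T_anneal - offset = 673 - 29 = 644 C

644 C


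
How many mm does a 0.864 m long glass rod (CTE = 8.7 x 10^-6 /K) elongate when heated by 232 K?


Thermal expansion formula: dL = alpha * L0 * dT
  dL = (8.7 x 10^-6) * 0.864 * 232 = 0.0017439 m
Convert to mm: 0.0017439 * 1000 = 1.7439 mm

1.7439 mm


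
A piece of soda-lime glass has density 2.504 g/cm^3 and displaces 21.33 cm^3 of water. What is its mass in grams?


Rearrange rho = m / V:
  m = rho * V
  m = 2.504 * 21.33 = 53.41 g

53.41 g


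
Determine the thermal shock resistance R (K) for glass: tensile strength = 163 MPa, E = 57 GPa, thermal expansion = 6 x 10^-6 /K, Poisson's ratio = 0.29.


Thermal shock resistance: R = sigma * (1 - nu) / (E * alpha)
  Numerator = 163 * (1 - 0.29) = 115.73
  Denominator = 57 * 1000 * (6 x 10^-6) = 0.342
  R = 115.73 / 0.342 = 338.4 K

338.4 K


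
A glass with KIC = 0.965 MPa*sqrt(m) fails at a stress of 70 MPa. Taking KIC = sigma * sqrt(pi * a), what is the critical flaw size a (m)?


Rearrange KIC = sigma * sqrt(pi * a):
  sqrt(pi * a) = KIC / sigma
  sqrt(pi * a) = 0.965 / 70 = 0.013786
  a = (KIC / sigma)^2 / pi
  a = 0.013786^2 / pi = 0.0000605 m

0.0000605 m


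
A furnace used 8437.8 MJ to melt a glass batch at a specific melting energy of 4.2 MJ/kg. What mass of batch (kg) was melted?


Rearrange E = m * s for m:
  m = E / s
  m = 8437.8 / 4.2 = 2009.0 kg

2009.0 kg


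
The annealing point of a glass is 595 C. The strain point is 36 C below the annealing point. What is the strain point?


Strain point = annealing point - difference:
  T_strain = 595 - 36 = 559 C

559 C


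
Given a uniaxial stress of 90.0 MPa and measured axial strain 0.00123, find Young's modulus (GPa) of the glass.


Young's modulus: E = stress / strain
  E = 90.0 MPa / 0.00123 = 73170.73 MPa
Convert to GPa: 73170.73 / 1000 = 73.17 GPa

73.17 GPa


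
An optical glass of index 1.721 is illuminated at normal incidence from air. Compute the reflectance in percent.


Fresnel reflectance at normal incidence:
  R = ((n - 1)/(n + 1))^2
  (n - 1)/(n + 1) = (1.721 - 1)/(1.721 + 1) = 0.264976
  R = 0.264976^2 = 0.0702123
  R(%) = 0.0702123 * 100 = 7.021%

7.021%


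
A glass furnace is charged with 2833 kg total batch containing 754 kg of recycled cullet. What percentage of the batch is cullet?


Cullet ratio = (cullet mass / total batch mass) * 100
  Ratio = 754 / 2833 * 100 = 26.61%

26.61%


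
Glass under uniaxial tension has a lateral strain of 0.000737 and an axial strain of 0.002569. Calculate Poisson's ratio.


Poisson's ratio: nu = lateral strain / axial strain
  nu = 0.000737 / 0.002569 = 0.2869

0.2869


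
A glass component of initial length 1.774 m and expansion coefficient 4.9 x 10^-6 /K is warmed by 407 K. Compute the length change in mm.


Thermal expansion formula: dL = alpha * L0 * dT
  dL = (4.9 x 10^-6) * 1.774 * 407 = 0.00353789 m
Convert to mm: 0.00353789 * 1000 = 3.5379 mm

3.5379 mm


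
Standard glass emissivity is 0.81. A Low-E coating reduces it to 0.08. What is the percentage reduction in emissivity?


Percentage reduction = (1 - coated/uncoated) * 100
  Ratio = 0.08 / 0.81 = 0.0988
  Reduction = (1 - 0.0988) * 100 = 90.1%

90.1%


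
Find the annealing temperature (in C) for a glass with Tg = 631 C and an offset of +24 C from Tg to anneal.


The annealing temperature is Tg plus the offset:
  T_anneal = 631 + 24 = 655 C

655 C


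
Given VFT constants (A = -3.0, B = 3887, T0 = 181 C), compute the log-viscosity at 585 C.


VFT equation: log(eta) = A + B / (T - T0)
  T - T0 = 585 - 181 = 404
  B / (T - T0) = 3887 / 404 = 9.621
  log(eta) = -3.0 + 9.621 = 6.621

6.621


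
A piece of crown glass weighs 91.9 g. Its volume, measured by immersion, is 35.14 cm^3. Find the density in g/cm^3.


Use the definition of density:
  rho = mass / volume
  rho = 91.9 / 35.14 = 2.615 g/cm^3

2.615 g/cm^3


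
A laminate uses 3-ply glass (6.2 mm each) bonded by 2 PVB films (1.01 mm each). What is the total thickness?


Total thickness = glass contribution + PVB contribution
  Glass: 3 * 6.2 = 18.6 mm
  PVB: 2 * 1.01 = 2.02 mm
  Total = 18.6 + 2.02 = 20.62 mm

20.62 mm


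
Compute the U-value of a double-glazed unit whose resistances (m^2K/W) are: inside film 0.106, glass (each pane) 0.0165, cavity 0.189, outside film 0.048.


Total thermal resistance (series):
  R_total = R_in + R_glass + R_air + R_glass + R_out
  R_total = 0.106 + 0.0165 + 0.189 + 0.0165 + 0.048 = 0.376 m^2K/W
U-value = 1 / R_total = 1 / 0.376 = 2.66 W/m^2K

2.66 W/m^2K


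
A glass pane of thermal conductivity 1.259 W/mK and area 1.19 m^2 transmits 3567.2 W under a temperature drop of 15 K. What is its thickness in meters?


Fourier's law: t = k * A * dT / Q
  t = 1.259 * 1.19 * 15 / 3567.2
  t = 22.47315 / 3567.2 = 0.0063 m

0.0063 m


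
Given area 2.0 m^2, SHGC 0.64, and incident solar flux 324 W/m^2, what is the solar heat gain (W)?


Solar heat gain: Q = Area * SHGC * Irradiance
  Q = 2.0 * 0.64 * 324 = 414.7 W

414.7 W


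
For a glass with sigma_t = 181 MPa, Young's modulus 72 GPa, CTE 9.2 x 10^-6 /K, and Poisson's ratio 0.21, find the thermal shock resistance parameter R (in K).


Thermal shock resistance: R = sigma * (1 - nu) / (E * alpha)
  Numerator = 181 * (1 - 0.21) = 142.99
  Denominator = 72 * 1000 * (9.2 x 10^-6) = 0.6624
  R = 142.99 / 0.6624 = 215.9 K

215.9 K


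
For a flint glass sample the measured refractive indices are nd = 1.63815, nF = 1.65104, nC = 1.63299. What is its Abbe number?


Abbe number formula: Vd = (nd - 1) / (nF - nC)
  nd - 1 = 1.63815 - 1 = 0.63815
  nF - nC = 1.65104 - 1.63299 = 0.01805
  Vd = 0.63815 / 0.01805 = 35.35

35.35


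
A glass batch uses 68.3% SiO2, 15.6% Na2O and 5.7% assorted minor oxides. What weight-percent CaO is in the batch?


Pieces sum to 100%:
  CaO = 100 - (SiO2 + Na2O + others)
  CaO = 100 - (68.3 + 15.6 + 5.7) = 10.4%

10.4%


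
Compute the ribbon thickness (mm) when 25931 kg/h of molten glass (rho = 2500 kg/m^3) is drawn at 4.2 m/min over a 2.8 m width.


Ribbon cross-section from mass balance:
  Volume rate = throughput / density = 25931 / 2500 = 10.3724 m^3/h
  thickness = volume rate / (speed * 60 * width), i.e.
  thickness = throughput / (60 * speed * width * density) * 1000
  thickness = 25931 / (60 * 4.2 * 2.8 * 2500) * 1000 = 14.7 mm

14.7 mm


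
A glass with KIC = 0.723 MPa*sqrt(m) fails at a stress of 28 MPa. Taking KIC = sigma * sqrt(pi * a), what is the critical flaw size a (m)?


Rearrange KIC = sigma * sqrt(pi * a):
  sqrt(pi * a) = KIC / sigma
  sqrt(pi * a) = 0.723 / 28 = 0.025821
  a = (KIC / sigma)^2 / pi
  a = 0.025821^2 / pi = 0.0002122 m

0.0002122 m


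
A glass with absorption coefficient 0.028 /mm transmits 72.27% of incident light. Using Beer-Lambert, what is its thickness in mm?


Rearrange T = exp(-alpha * thickness):
  thickness = -ln(T) / alpha
  T = 72.27/100 = 0.7227
  ln(T) = -0.32476
  -ln(T) = 0.32476
  thickness = 0.32476 / 0.028 = 11.6 mm

11.6 mm


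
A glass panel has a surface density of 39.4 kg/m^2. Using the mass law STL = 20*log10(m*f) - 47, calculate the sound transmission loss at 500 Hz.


Mass law: STL = 20 * log10(m * f) - 47
  m * f = 39.4 * 500 = 19700
  log10(19700) = 4.29447
  STL = 20 * 4.29447 - 47 = 85.8894 - 47 = 38.9 dB

38.9 dB


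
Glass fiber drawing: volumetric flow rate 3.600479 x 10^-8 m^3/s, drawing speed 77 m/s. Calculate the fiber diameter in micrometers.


Cross-sectional area from continuity:
  A = Q / v = 3.600479 x 10^-8 / 77 = 4.675947 x 10^-10 m^2
Diameter from circular cross-section:
  d = sqrt(4A / pi) * 10^6 (m -> um)
  d = sqrt(4 * 4.675947 x 10^-10 / pi) * 10^6 = 24.4 um

24.4 um


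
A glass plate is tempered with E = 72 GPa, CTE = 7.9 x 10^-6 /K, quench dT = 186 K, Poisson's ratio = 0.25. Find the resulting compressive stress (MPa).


Tempering stress: sigma = E * alpha * dT / (1 - nu)
  E (MPa) = 72 * 1000 = 72000
  Numerator = 72000 * (7.9 x 10^-6) * 186 = 105.7968
  Denominator = 1 - 0.25 = 0.75
  sigma = 105.7968 / 0.75 = 141.1 MPa

141.1 MPa


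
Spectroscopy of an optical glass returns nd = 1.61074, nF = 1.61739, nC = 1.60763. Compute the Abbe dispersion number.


Abbe number formula: Vd = (nd - 1) / (nF - nC)
  nd - 1 = 1.61074 - 1 = 0.61074
  nF - nC = 1.61739 - 1.60763 = 0.00976
  Vd = 0.61074 / 0.00976 = 62.58

62.58


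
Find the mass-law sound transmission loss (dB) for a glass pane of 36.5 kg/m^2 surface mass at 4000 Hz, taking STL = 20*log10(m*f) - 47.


Mass law: STL = 20 * log10(m * f) - 47
  m * f = 36.5 * 4000 = 146000
  log10(146000) = 5.16435
  STL = 20 * 5.16435 - 47 = 103.287 - 47 = 56.3 dB

56.3 dB


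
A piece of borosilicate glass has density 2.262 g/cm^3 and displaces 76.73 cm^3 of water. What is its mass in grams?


Rearrange rho = m / V:
  m = rho * V
  m = 2.262 * 76.73 = 173.563 g

173.563 g


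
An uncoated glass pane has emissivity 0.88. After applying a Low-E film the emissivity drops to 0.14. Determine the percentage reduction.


Percentage reduction = (1 - coated/uncoated) * 100
  Ratio = 0.14 / 0.88 = 0.1591
  Reduction = (1 - 0.1591) * 100 = 84.1%

84.1%


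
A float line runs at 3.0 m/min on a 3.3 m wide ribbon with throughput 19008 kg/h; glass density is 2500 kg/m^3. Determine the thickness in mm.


Ribbon cross-section from mass balance:
  Volume rate = throughput / density = 19008 / 2500 = 7.6032 m^3/h
  thickness = volume rate / (speed * 60 * width), i.e.
  thickness = throughput / (60 * speed * width * density) * 1000
  thickness = 19008 / (60 * 3.0 * 3.3 * 2500) * 1000 = 12.8 mm

12.8 mm


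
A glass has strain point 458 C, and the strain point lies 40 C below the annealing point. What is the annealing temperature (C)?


T_anneal = T_strain + gap:
  T_anneal = 458 + 40 = 498 C

498 C


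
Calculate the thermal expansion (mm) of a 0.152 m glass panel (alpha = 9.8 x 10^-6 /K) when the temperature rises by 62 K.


Thermal expansion formula: dL = alpha * L0 * dT
  dL = (9.8 x 10^-6) * 0.152 * 62 = 0.00009236 m
Convert to mm: 0.00009236 * 1000 = 0.0924 mm

0.0924 mm


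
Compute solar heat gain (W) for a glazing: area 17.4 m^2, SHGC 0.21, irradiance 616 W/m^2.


Solar heat gain: Q = Area * SHGC * Irradiance
  Q = 17.4 * 0.21 * 616 = 2250.9 W

2250.9 W


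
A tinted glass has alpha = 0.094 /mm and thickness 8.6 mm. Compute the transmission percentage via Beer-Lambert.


Beer-Lambert law: T = exp(-alpha * thickness)
  exponent = -0.094 * 8.6 = -0.8084
  T = exp(-0.8084) = 0.4456
  Percentage = 0.4456 * 100 = 44.56%

44.56%


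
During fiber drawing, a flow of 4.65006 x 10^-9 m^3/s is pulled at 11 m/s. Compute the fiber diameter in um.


Cross-sectional area from continuity:
  A = Q / v = 4.65006 x 10^-9 / 11 = 4.227327 x 10^-10 m^2
Diameter from circular cross-section:
  d = sqrt(4A / pi) * 10^6 (m -> um)
  d = sqrt(4 * 4.227327 x 10^-10 / pi) * 10^6 = 23.2 um

23.2 um


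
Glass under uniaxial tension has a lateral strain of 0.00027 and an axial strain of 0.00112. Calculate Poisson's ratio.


Poisson's ratio: nu = lateral strain / axial strain
  nu = 0.00027 / 0.00112 = 0.2411

0.2411


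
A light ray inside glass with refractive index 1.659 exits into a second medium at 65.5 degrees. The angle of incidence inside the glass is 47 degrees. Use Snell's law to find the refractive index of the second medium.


Apply Snell's law: n1 * sin(theta1) = n2 * sin(theta2)
  n2 = n1 * sin(theta1) / sin(theta2)
  sin(47) = 0.731354
  sin(65.5) = 0.909961
  n2 = 1.659 * 0.731354 / 0.909961 = 1.3334

1.3334


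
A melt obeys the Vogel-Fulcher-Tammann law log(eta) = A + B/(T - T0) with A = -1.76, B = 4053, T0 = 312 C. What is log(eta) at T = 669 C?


VFT equation: log(eta) = A + B / (T - T0)
  T - T0 = 669 - 312 = 357
  B / (T - T0) = 4053 / 357 = 11.353
  log(eta) = -1.76 + 11.353 = 9.593

9.593


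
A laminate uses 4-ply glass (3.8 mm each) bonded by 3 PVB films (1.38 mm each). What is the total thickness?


Total thickness = glass contribution + PVB contribution
  Glass: 4 * 3.8 = 15.2 mm
  PVB: 3 * 1.38 = 4.14 mm
  Total = 15.2 + 4.14 = 19.34 mm

19.34 mm


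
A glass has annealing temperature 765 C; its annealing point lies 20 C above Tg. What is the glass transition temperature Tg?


Rearrange T_anneal = Tg + offset for Tg:
  Tg = T_anneal - offset = 765 - 20 = 745 C

745 C


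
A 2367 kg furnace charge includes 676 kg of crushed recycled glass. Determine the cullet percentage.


Cullet ratio = (cullet mass / total batch mass) * 100
  Ratio = 676 / 2367 * 100 = 28.56%

28.56%


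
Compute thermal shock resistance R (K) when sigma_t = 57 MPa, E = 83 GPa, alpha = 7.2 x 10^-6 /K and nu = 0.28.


Thermal shock resistance: R = sigma * (1 - nu) / (E * alpha)
  Numerator = 57 * (1 - 0.28) = 41.04
  Denominator = 83 * 1000 * (7.2 x 10^-6) = 0.5976
  R = 41.04 / 0.5976 = 68.7 K

68.7 K


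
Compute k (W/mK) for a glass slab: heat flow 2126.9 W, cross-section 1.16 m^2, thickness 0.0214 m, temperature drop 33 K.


Fourier's law rearranged: k = Q * t / (A * dT)
  Numerator = 2126.9 * 0.0214 = 45.51566
  Denominator = 1.16 * 33 = 38.28
  k = 45.51566 / 38.28 = 1.189 W/mK

1.189 W/mK


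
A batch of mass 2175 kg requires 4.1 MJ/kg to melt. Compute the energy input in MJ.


Total energy = mass * specific energy
  E = 2175 * 4.1 = 8917.5 MJ

8917.5 MJ


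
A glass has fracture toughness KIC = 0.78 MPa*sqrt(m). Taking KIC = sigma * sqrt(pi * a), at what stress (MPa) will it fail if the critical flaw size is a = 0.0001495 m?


Rearrange KIC = sigma * sqrt(pi * a):
  sigma = KIC / sqrt(pi * a)
  sqrt(pi * 0.0001495) = 0.021672
  sigma = 0.78 / 0.021672 = 35.99 MPa

35.99 MPa


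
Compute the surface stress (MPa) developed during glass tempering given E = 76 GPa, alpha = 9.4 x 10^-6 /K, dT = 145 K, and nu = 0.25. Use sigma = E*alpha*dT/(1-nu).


Tempering stress: sigma = E * alpha * dT / (1 - nu)
  E (MPa) = 76 * 1000 = 76000
  Numerator = 76000 * (9.4 x 10^-6) * 145 = 103.588
  Denominator = 1 - 0.25 = 0.75
  sigma = 103.588 / 0.75 = 138.1 MPa

138.1 MPa


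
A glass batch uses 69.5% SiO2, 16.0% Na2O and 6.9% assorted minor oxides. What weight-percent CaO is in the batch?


Pieces sum to 100%:
  CaO = 100 - (SiO2 + Na2O + others)
  CaO = 100 - (69.5 + 16.0 + 6.9) = 7.6%

7.6%


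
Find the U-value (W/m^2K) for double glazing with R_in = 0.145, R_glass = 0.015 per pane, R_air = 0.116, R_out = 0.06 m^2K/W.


Total thermal resistance (series):
  R_total = R_in + R_glass + R_air + R_glass + R_out
  R_total = 0.145 + 0.015 + 0.116 + 0.015 + 0.06 = 0.351 m^2K/W
U-value = 1 / R_total = 1 / 0.351 = 2.849 W/m^2K

2.849 W/m^2K


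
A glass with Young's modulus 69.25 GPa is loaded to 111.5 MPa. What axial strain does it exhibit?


Rearrange E = sigma / epsilon:
  epsilon = sigma / E
  E (MPa) = 69.25 * 1000 = 69250
  epsilon = 111.5 / 69250 = 0.00161

0.00161


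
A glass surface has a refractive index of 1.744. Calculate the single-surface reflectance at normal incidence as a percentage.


Fresnel reflectance at normal incidence:
  R = ((n - 1)/(n + 1))^2
  (n - 1)/(n + 1) = (1.744 - 1)/(1.744 + 1) = 0.271137
  R = 0.271137^2 = 0.0735153
  R(%) = 0.0735153 * 100 = 7.352%

7.352%


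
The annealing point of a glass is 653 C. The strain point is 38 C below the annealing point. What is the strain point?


Strain point = annealing point - difference:
  T_strain = 653 - 38 = 615 C

615 C


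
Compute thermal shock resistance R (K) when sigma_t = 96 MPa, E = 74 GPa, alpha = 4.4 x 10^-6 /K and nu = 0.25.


Thermal shock resistance: R = sigma * (1 - nu) / (E * alpha)
  Numerator = 96 * (1 - 0.25) = 72.0
  Denominator = 74 * 1000 * (4.4 x 10^-6) = 0.3256
  R = 72.0 / 0.3256 = 221.1 K

221.1 K


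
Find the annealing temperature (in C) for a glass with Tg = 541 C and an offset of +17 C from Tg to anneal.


The annealing temperature is Tg plus the offset:
  T_anneal = 541 + 17 = 558 C

558 C


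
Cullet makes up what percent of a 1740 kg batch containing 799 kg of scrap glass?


Cullet ratio = (cullet mass / total batch mass) * 100
  Ratio = 799 / 1740 * 100 = 45.92%

45.92%


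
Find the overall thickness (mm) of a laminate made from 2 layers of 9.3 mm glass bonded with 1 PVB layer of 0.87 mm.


Total thickness = glass contribution + PVB contribution
  Glass: 2 * 9.3 = 18.6 mm
  PVB: 1 * 0.87 = 0.87 mm
  Total = 18.6 + 0.87 = 19.47 mm

19.47 mm


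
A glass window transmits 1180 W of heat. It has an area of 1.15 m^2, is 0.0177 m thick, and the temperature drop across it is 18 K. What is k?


Fourier's law rearranged: k = Q * t / (A * dT)
  Numerator = 1180 * 0.0177 = 20.886
  Denominator = 1.15 * 18 = 20.7
  k = 20.886 / 20.7 = 1.009 W/mK

1.009 W/mK


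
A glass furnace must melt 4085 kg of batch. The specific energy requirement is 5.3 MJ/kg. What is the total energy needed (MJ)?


Total energy = mass * specific energy
  E = 4085 * 5.3 = 21650.5 MJ

21650.5 MJ


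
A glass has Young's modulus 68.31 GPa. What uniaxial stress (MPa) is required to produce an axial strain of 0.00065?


Rearrange E = sigma / epsilon:
  sigma = E * epsilon
  E (MPa) = 68.31 * 1000 = 68310
  sigma = 68310 * 0.00065 = 44.4 MPa

44.4 MPa


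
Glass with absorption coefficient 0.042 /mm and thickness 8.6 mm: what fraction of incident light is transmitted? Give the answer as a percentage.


Beer-Lambert law: T = exp(-alpha * thickness)
  exponent = -0.042 * 8.6 = -0.3612
  T = exp(-0.3612) = 0.6968
  Percentage = 0.6968 * 100 = 69.68%

69.68%


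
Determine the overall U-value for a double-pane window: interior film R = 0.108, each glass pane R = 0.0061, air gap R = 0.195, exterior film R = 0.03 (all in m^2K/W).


Total thermal resistance (series):
  R_total = R_in + R_glass + R_air + R_glass + R_out
  R_total = 0.108 + 0.0061 + 0.195 + 0.0061 + 0.03 = 0.3452 m^2K/W
U-value = 1 / R_total = 1 / 0.3452 = 2.897 W/m^2K

2.897 W/m^2K


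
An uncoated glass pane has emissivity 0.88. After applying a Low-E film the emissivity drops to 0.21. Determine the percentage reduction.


Percentage reduction = (1 - coated/uncoated) * 100
  Ratio = 0.21 / 0.88 = 0.2386
  Reduction = (1 - 0.2386) * 100 = 76.1%

76.1%


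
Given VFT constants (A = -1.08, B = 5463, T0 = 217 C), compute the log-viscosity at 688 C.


VFT equation: log(eta) = A + B / (T - T0)
  T - T0 = 688 - 217 = 471
  B / (T - T0) = 5463 / 471 = 11.599
  log(eta) = -1.08 + 11.599 = 10.519

10.519


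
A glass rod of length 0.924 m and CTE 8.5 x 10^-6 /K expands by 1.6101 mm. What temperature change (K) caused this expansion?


Rearrange dL = alpha * L0 * dT for dT:
  dT = dL / (alpha * L0)
  dL (m) = 1.6101 / 1000 = 0.0016101
  dT = 0.0016101 / ((8.5 x 10^-6) * 0.924) = 205.0 K

205.0 K


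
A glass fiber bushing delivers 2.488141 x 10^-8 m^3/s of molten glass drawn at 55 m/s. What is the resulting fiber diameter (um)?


Cross-sectional area from continuity:
  A = Q / v = 2.488141 x 10^-8 / 55 = 4.523893 x 10^-10 m^2
Diameter from circular cross-section:
  d = sqrt(4A / pi) * 10^6 (m -> um)
  d = sqrt(4 * 4.523893 x 10^-10 / pi) * 10^6 = 24.0 um

24.0 um


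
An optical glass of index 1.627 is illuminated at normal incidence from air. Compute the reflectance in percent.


Fresnel reflectance at normal incidence:
  R = ((n - 1)/(n + 1))^2
  (n - 1)/(n + 1) = (1.627 - 1)/(1.627 + 1) = 0.238675
  R = 0.238675^2 = 0.0569658
  R(%) = 0.0569658 * 100 = 5.697%

5.697%


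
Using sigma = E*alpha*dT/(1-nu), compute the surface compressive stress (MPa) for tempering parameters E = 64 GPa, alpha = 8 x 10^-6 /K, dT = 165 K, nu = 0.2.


Tempering stress: sigma = E * alpha * dT / (1 - nu)
  E (MPa) = 64 * 1000 = 64000
  Numerator = 64000 * (8 x 10^-6) * 165 = 84.48
  Denominator = 1 - 0.2 = 0.8
  sigma = 84.48 / 0.8 = 105.6 MPa

105.6 MPa


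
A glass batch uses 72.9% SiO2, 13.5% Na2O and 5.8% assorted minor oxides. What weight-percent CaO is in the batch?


Pieces sum to 100%:
  CaO = 100 - (SiO2 + Na2O + others)
  CaO = 100 - (72.9 + 13.5 + 5.8) = 7.8%

7.8%


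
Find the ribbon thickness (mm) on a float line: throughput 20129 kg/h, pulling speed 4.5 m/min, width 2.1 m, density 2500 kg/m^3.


Ribbon cross-section from mass balance:
  Volume rate = throughput / density = 20129 / 2500 = 8.0516 m^3/h
  thickness = volume rate / (speed * 60 * width), i.e.
  thickness = throughput / (60 * speed * width * density) * 1000
  thickness = 20129 / (60 * 4.5 * 2.1 * 2500) * 1000 = 14.2 mm

14.2 mm


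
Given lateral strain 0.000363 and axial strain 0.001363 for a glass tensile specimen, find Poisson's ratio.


Poisson's ratio: nu = lateral strain / axial strain
  nu = 0.000363 / 0.001363 = 0.2663

0.2663


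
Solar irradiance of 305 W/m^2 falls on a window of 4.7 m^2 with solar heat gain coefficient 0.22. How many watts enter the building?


Solar heat gain: Q = Area * SHGC * Irradiance
  Q = 4.7 * 0.22 * 305 = 315.4 W

315.4 W


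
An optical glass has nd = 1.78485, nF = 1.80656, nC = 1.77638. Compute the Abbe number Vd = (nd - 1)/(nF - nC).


Abbe number formula: Vd = (nd - 1) / (nF - nC)
  nd - 1 = 1.78485 - 1 = 0.78485
  nF - nC = 1.80656 - 1.77638 = 0.03018
  Vd = 0.78485 / 0.03018 = 26.01

26.01


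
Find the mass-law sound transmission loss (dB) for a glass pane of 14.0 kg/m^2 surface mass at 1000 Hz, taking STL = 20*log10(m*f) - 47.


Mass law: STL = 20 * log10(m * f) - 47
  m * f = 14.0 * 1000 = 14000
  log10(14000) = 4.14613
  STL = 20 * 4.14613 - 47 = 82.9226 - 47 = 35.9 dB

35.9 dB


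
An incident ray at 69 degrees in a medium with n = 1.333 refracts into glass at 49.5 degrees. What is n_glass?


Apply Snell's law: n1 * sin(theta1) = n2 * sin(theta2)
  n2 = n1 * sin(theta1) / sin(theta2)
  sin(69) = 0.93358
  sin(49.5) = 0.760406
  n2 = 1.333 * 0.93358 / 0.760406 = 1.6366

1.6366


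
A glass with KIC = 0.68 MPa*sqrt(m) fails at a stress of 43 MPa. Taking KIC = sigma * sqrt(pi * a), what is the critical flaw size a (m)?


Rearrange KIC = sigma * sqrt(pi * a):
  sqrt(pi * a) = KIC / sigma
  sqrt(pi * a) = 0.68 / 43 = 0.015814
  a = (KIC / sigma)^2 / pi
  a = 0.015814^2 / pi = 0.0000796 m

0.0000796 m


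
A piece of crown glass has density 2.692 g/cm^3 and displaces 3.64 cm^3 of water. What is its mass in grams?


Rearrange rho = m / V:
  m = rho * V
  m = 2.692 * 3.64 = 9.799 g

9.799 g


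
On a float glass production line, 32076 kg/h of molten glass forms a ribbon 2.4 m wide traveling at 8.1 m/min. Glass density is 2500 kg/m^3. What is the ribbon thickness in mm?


Ribbon cross-section from mass balance:
  Volume rate = throughput / density = 32076 / 2500 = 12.8304 m^3/h
  thickness = volume rate / (speed * 60 * width), i.e.
  thickness = throughput / (60 * speed * width * density) * 1000
  thickness = 32076 / (60 * 8.1 * 2.4 * 2500) * 1000 = 11.0 mm

11.0 mm


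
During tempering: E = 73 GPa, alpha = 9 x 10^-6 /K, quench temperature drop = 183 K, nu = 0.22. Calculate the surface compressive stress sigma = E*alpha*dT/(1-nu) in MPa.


Tempering stress: sigma = E * alpha * dT / (1 - nu)
  E (MPa) = 73 * 1000 = 73000
  Numerator = 73000 * (9 x 10^-6) * 183 = 120.231
  Denominator = 1 - 0.22 = 0.78
  sigma = 120.231 / 0.78 = 154.1 MPa

154.1 MPa


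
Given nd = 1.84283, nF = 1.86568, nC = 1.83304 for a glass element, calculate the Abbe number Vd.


Abbe number formula: Vd = (nd - 1) / (nF - nC)
  nd - 1 = 1.84283 - 1 = 0.84283
  nF - nC = 1.86568 - 1.83304 = 0.03264
  Vd = 0.84283 / 0.03264 = 25.82

25.82


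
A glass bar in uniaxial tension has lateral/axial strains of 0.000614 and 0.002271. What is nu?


Poisson's ratio: nu = lateral strain / axial strain
  nu = 0.000614 / 0.002271 = 0.2704

0.2704


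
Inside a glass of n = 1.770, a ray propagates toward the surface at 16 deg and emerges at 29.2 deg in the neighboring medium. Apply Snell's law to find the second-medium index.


Apply Snell's law: n1 * sin(theta1) = n2 * sin(theta2)
  n2 = n1 * sin(theta1) / sin(theta2)
  sin(16) = 0.275637
  sin(29.2) = 0.48786
  n2 = 1.770 * 0.275637 / 0.48786 = 1.0

1.0


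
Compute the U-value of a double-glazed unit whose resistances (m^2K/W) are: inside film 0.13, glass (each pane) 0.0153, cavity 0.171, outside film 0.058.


Total thermal resistance (series):
  R_total = R_in + R_glass + R_air + R_glass + R_out
  R_total = 0.13 + 0.0153 + 0.171 + 0.0153 + 0.058 = 0.3896 m^2K/W
U-value = 1 / R_total = 1 / 0.3896 = 2.567 W/m^2K

2.567 W/m^2K


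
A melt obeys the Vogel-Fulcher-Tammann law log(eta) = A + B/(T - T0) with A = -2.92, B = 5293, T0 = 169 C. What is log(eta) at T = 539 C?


VFT equation: log(eta) = A + B / (T - T0)
  T - T0 = 539 - 169 = 370
  B / (T - T0) = 5293 / 370 = 14.305
  log(eta) = -2.92 + 14.305 = 11.385

11.385


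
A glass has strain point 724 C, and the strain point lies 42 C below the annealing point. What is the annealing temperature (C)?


T_anneal = T_strain + gap:
  T_anneal = 724 + 42 = 766 C

766 C


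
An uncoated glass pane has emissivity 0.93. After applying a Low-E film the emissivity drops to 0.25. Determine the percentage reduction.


Percentage reduction = (1 - coated/uncoated) * 100
  Ratio = 0.25 / 0.93 = 0.2688
  Reduction = (1 - 0.2688) * 100 = 73.1%

73.1%


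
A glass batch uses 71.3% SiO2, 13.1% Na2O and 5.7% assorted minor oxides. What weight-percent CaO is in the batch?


Pieces sum to 100%:
  CaO = 100 - (SiO2 + Na2O + others)
  CaO = 100 - (71.3 + 13.1 + 5.7) = 9.9%

9.9%


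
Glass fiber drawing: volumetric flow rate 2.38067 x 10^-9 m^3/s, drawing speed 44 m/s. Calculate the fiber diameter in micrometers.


Cross-sectional area from continuity:
  A = Q / v = 2.38067 x 10^-9 / 44 = 5.410614 x 10^-11 m^2
Diameter from circular cross-section:
  d = sqrt(4A / pi) * 10^6 (m -> um)
  d = sqrt(4 * 5.410614 x 10^-11 / pi) * 10^6 = 8.3 um

8.3 um


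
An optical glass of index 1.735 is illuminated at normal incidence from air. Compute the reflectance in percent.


Fresnel reflectance at normal incidence:
  R = ((n - 1)/(n + 1))^2
  (n - 1)/(n + 1) = (1.735 - 1)/(1.735 + 1) = 0.268739
  R = 0.268739^2 = 0.0722207
  R(%) = 0.0722207 * 100 = 7.222%

7.222%


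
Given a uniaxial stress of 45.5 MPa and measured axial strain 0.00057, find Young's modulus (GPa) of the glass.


Young's modulus: E = stress / strain
  E = 45.5 MPa / 0.00057 = 79824.56 MPa
Convert to GPa: 79824.56 / 1000 = 79.82 GPa

79.82 GPa


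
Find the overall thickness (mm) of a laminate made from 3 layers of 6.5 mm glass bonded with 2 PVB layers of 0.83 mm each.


Total thickness = glass contribution + PVB contribution
  Glass: 3 * 6.5 = 19.5 mm
  PVB: 2 * 0.83 = 1.66 mm
  Total = 19.5 + 1.66 = 21.16 mm

21.16 mm


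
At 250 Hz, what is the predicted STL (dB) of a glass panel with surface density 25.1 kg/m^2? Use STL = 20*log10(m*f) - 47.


Mass law: STL = 20 * log10(m * f) - 47
  m * f = 25.1 * 250 = 6275
  log10(6275) = 3.79761
  STL = 20 * 3.79761 - 47 = 75.9522 - 47 = 29.0 dB

29.0 dB


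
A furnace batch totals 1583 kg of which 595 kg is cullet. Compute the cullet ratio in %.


Cullet ratio = (cullet mass / total batch mass) * 100
  Ratio = 595 / 1583 * 100 = 37.59%

37.59%


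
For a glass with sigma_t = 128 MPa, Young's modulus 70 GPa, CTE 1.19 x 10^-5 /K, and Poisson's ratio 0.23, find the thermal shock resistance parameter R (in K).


Thermal shock resistance: R = sigma * (1 - nu) / (E * alpha)
  Numerator = 128 * (1 - 0.23) = 98.56
  Denominator = 70 * 1000 * (1.19 x 10^-5) = 0.833
  R = 98.56 / 0.833 = 118.3 K

118.3 K


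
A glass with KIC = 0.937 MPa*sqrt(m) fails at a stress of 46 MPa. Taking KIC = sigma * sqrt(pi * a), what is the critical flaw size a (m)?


Rearrange KIC = sigma * sqrt(pi * a):
  sqrt(pi * a) = KIC / sigma
  sqrt(pi * a) = 0.937 / 46 = 0.02037
  a = (KIC / sigma)^2 / pi
  a = 0.02037^2 / pi = 0.0001321 m

0.0001321 m


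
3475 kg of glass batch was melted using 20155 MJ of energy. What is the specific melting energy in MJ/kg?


Rearrange E = m * s for s:
  s = E / m
  s = 20155 / 3475 = 5.8 MJ/kg

5.8 MJ/kg


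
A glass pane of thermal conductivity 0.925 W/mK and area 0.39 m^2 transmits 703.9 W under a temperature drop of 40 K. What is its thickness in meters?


Fourier's law: t = k * A * dT / Q
  t = 0.925 * 0.39 * 40 / 703.9
  t = 14.43 / 703.9 = 0.0205 m

0.0205 m


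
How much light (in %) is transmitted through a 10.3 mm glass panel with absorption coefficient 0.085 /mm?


Beer-Lambert law: T = exp(-alpha * thickness)
  exponent = -0.085 * 10.3 = -0.8755
  T = exp(-0.8755) = 0.4167
  Percentage = 0.4167 * 100 = 41.67%

41.67%


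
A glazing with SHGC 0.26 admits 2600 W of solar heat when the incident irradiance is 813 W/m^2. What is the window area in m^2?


Rearrange Q = Area * SHGC * Irradiance:
  Area = Q / (SHGC * Irradiance)
  Area = 2600 / (0.26 * 813) = 12.3 m^2

12.3 m^2


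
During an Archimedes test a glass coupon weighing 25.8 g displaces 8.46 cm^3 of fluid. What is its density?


Use the definition of density:
  rho = mass / volume
  rho = 25.8 / 8.46 = 3.05 g/cm^3

3.05 g/cm^3


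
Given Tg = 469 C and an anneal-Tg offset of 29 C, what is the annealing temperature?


The annealing temperature is Tg plus the offset:
  T_anneal = 469 + 29 = 498 C

498 C


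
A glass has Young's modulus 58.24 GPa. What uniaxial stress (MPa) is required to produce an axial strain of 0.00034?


Rearrange E = sigma / epsilon:
  sigma = E * epsilon
  E (MPa) = 58.24 * 1000 = 58240
  sigma = 58240 * 0.00034 = 19.8 MPa

19.8 MPa


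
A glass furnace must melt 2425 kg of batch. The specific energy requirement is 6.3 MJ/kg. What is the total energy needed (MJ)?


Total energy = mass * specific energy
  E = 2425 * 6.3 = 15277.5 MJ

15277.5 MJ


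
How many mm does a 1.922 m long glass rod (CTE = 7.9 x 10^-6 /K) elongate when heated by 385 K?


Thermal expansion formula: dL = alpha * L0 * dT
  dL = (7.9 x 10^-6) * 1.922 * 385 = 0.00584576 m
Convert to mm: 0.00584576 * 1000 = 5.8458 mm

5.8458 mm


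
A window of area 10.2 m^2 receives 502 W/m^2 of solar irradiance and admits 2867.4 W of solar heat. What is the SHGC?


Rearrange Q = Area * SHGC * Irradiance:
  SHGC = Q / (Area * Irradiance)
  SHGC = 2867.4 / (10.2 * 502) = 0.56

0.56


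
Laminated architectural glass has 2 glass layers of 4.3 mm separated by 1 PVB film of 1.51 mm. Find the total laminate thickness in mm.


Total thickness = glass contribution + PVB contribution
  Glass: 2 * 4.3 = 8.6 mm
  PVB: 1 * 1.51 = 1.51 mm
  Total = 8.6 + 1.51 = 10.11 mm

10.11 mm


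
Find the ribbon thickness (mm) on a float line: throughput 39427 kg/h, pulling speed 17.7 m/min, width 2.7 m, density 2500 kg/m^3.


Ribbon cross-section from mass balance:
  Volume rate = throughput / density = 39427 / 2500 = 15.7708 m^3/h
  thickness = volume rate / (speed * 60 * width), i.e.
  thickness = throughput / (60 * speed * width * density) * 1000
  thickness = 39427 / (60 * 17.7 * 2.7 * 2500) * 1000 = 5.5 mm

5.5 mm


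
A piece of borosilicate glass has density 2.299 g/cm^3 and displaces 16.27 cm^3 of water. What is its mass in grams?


Rearrange rho = m / V:
  m = rho * V
  m = 2.299 * 16.27 = 37.405 g

37.405 g


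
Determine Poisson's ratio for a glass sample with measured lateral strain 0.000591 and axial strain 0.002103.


Poisson's ratio: nu = lateral strain / axial strain
  nu = 0.000591 / 0.002103 = 0.281

0.281


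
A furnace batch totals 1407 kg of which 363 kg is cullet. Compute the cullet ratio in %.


Cullet ratio = (cullet mass / total batch mass) * 100
  Ratio = 363 / 1407 * 100 = 25.8%

25.8%


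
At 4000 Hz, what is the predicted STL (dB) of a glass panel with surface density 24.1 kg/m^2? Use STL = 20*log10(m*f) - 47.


Mass law: STL = 20 * log10(m * f) - 47
  m * f = 24.1 * 4000 = 96400
  log10(96400) = 4.98408
  STL = 20 * 4.98408 - 47 = 99.6816 - 47 = 52.7 dB

52.7 dB


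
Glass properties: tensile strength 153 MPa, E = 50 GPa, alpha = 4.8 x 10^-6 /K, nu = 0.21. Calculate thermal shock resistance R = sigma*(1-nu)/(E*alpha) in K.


Thermal shock resistance: R = sigma * (1 - nu) / (E * alpha)
  Numerator = 153 * (1 - 0.21) = 120.87
  Denominator = 50 * 1000 * (4.8 x 10^-6) = 0.24
  R = 120.87 / 0.24 = 503.6 K

503.6 K


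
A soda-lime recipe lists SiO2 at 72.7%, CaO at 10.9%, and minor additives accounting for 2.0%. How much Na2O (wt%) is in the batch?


Pieces sum to 100%:
  Na2O = 100 - (SiO2 + CaO + others)
  Na2O = 100 - (72.7 + 10.9 + 2.0) = 14.4%

14.4%


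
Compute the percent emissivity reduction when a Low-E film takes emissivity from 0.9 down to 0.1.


Percentage reduction = (1 - coated/uncoated) * 100
  Ratio = 0.1 / 0.9 = 0.1111
  Reduction = (1 - 0.1111) * 100 = 88.9%

88.9%


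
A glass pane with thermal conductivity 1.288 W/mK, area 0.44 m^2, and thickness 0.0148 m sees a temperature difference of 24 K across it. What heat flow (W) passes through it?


Fourier's law: Q = k * A * dT / t
  Q = 1.288 * 0.44 * 24 / 0.0148
  Q = 13.60128 / 0.0148 = 919 W

919 W


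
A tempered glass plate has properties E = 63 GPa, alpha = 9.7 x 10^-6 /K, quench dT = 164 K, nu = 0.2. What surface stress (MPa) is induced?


Tempering stress: sigma = E * alpha * dT / (1 - nu)
  E (MPa) = 63 * 1000 = 63000
  Numerator = 63000 * (9.7 x 10^-6) * 164 = 100.2204
  Denominator = 1 - 0.2 = 0.8
  sigma = 100.2204 / 0.8 = 125.3 MPa

125.3 MPa


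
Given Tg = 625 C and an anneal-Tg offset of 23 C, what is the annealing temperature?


The annealing temperature is Tg plus the offset:
  T_anneal = 625 + 23 = 648 C

648 C


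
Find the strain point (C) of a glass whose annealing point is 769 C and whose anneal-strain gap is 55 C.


Strain point = annealing point - difference:
  T_strain = 769 - 55 = 714 C

714 C


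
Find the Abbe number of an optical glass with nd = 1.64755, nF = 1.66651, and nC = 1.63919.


Abbe number formula: Vd = (nd - 1) / (nF - nC)
  nd - 1 = 1.64755 - 1 = 0.64755
  nF - nC = 1.66651 - 1.63919 = 0.02732
  Vd = 0.64755 / 0.02732 = 23.7

23.7
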